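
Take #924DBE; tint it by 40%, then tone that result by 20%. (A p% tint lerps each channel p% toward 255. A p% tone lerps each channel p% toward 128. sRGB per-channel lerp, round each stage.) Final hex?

#B290C6

#924DBE is rgb(146, 77, 190).
Lerp each channel 40% toward 255:
  R: 146 + 0.4×(255−146) = 146 + 43.6 = 189.6 → 190
  G: 77 + 0.4×(255−77) = 77 + 71.2 = 148.2 → 148
  B: 190 + 0.4×(255−190) = 190 + 26 = 216 → 216
After the tint: rgb(190, 148, 216) = #BE94D8.
A 20% tone moves each channel 20% toward 128:
  R: 190 + 0.2×(128−190) = 190 − 12.4 = 177.6 → 178
  G: 148 − 4 = 144 → 144
  B: 216 + 0.2×(128−216) = 216 − 17.6 = 198.4 → 198
rgb(178, 144, 198) = #B290C6.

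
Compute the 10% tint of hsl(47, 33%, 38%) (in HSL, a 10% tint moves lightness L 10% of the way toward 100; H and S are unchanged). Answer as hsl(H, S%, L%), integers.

L moves 10% from 38 toward 100: 38 + 6.2 = 44.2 → 44.
H and S are unchanged.

hsl(47, 33%, 44%)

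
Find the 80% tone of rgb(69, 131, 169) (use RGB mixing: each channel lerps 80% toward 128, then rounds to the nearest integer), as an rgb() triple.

rgb(116, 129, 136)

An 80% tone moves each channel 80% toward 128:
  R: 69 + 47.2 = 116.2 → 116
  G: 131 + 0.8×(128−131) = 131 − 2.4 = 128.6 → 129
  B: 169 + 0.8×(128−169) = 169 − 32.8 = 136.2 → 136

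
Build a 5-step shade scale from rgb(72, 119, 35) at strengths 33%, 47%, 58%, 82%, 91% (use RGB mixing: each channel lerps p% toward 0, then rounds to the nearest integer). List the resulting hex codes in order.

#305017, #263f13, #1e320f, #0d1506, #060b03

33%: (72 − 23.76 = 48.24→48, 119 − 39.27 = 79.73→80, 35 − 11.55 = 23.45→23) → #305017
47%: (72 − 33.84 = 38.16→38, 119 − 55.93 = 63.07→63, 35 − 16.45 = 18.55→19) → #263f13
58%: (72 − 41.76 = 30.24→30, 119 − 69.02 = 49.98→50, 35 − 20.3 = 14.7→15) → #1e320f
82%: (72 − 59.04 = 12.96→13, 119 − 97.58 = 21.42→21, 35 − 28.7 = 6.3→6) → #0d1506
91%: (72 − 65.52 = 6.48→6, 119 − 108.29 = 10.71→11, 35 − 31.85 = 3.15→3) → #060b03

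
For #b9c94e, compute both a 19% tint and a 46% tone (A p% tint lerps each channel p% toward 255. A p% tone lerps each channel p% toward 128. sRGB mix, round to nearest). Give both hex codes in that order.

#c6d370, #9fa765

#b9c94e is rgb(185, 201, 78).
19% tint:
  R: 185 + 0.19×(255−185) = 185 + 13.3 = 198.3 → 198
  G: 201 + 0.19×(255−201) = 201 + 10.26 = 211.26 → 211
  B: 78 + 33.63 = 111.63 → 112
  → #c6d370
46% tone:
  R: 185 + 0.46×(128−185) = 185 − 26.22 = 158.78 → 159
  G: 201 − 33.58 = 167.42 → 167
  B: 78 + 0.46×(128−78) = 78 + 23 = 101 → 101
  → #9fa765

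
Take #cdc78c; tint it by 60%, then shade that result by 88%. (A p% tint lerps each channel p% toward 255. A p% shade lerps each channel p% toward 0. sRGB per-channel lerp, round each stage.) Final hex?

#cdc78c is rgb(205, 199, 140).
Per channel, c → c + 0.6(255 − c):
  R: 205 + 30 = 235 → 235
  G: 199 + 33.6 = 232.6 → 233
  B: 140 + 0.6×(255−140) = 140 + 69 = 209 → 209
After the tint: rgb(235, 233, 209) = #ebe9d1.
Per channel, c → c + 0.88(0 − c):
  R: 235 + 0.88×(0−235) = 235 − 206.8 = 28.2 → 28
  G: 233 + 0.88×(0−233) = 233 − 205.04 = 27.96 → 28
  B: 209 + 0.88×(0−209) = 209 − 183.92 = 25.08 → 25
rgb(28, 28, 25) = #1c1c19.

#1c1c19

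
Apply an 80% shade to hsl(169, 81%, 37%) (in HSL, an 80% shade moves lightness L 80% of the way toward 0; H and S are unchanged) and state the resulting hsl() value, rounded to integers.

L moves 80% from 37 toward 0: 37 − 29.6 = 7.4 → 7.
H and S are unchanged.

hsl(169, 81%, 7%)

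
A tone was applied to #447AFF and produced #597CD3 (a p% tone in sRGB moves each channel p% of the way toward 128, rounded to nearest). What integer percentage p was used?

35%

#447AFF is rgb(68, 122, 255); #597CD3 is rgb(89, 124, 211).
On the B channel (widest range): 211 ≈ 255 + (p/100)(128 − 255), so p ≈ 100×(211 − 255)/(128 − 255) = -4400/-127 = 34.65.
p = 35 reproduces all three channels after rounding.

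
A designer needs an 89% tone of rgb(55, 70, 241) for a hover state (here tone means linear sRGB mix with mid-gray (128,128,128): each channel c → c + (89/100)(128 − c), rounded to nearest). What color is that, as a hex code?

#787A8C

Lerp each channel 89% toward 128:
  R: 55 + 64.97 = 119.97 → 120
  G: 70 + 0.89×(128−70) = 70 + 51.62 = 121.62 → 122
  B: 241 + 0.89×(128−241) = 241 − 100.57 = 140.43 → 140
rgb(120, 122, 140) = #787A8C.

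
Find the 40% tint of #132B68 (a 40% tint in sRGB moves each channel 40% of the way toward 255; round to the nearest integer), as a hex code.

#7180A4

#132B68 is rgb(19, 43, 104).
Lerp each channel 40% toward 255:
  R: 19 + 94.4 = 113.4 → 113
  G: 43 + 0.4×(255−43) = 43 + 84.8 = 127.8 → 128
  B: 104 + 0.4×(255−104) = 104 + 60.4 = 164.4 → 164
rgb(113, 128, 164) = #7180A4.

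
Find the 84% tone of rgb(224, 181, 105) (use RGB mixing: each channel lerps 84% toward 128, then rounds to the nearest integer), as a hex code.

Lerp each channel 84% toward 128:
  R: 224 − 80.64 = 143.36 → 143
  G: 181 + 0.84×(128−181) = 181 − 44.52 = 136.48 → 136
  B: 105 + 0.84×(128−105) = 105 + 19.32 = 124.32 → 124
rgb(143, 136, 124) = #8f887c.

#8f887c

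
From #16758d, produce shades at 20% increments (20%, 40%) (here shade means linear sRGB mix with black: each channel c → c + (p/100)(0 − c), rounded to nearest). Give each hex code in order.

#16758d is rgb(22, 117, 141).
20%: (22 − 4.4 = 17.6→18, 117 − 23.4 = 93.6→94, 141 − 28.2 = 112.8→113) → #125e71
40%: (22 − 8.8 = 13.2→13, 117 − 46.8 = 70.2→70, 141 − 56.4 = 84.6→85) → #0d4655

#125e71, #0d4655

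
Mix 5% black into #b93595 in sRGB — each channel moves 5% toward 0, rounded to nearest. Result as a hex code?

#b0328e

#b93595 is rgb(185, 53, 149).
Lerp each channel 5% toward 0:
  R: 185 − 9.25 = 175.75 → 176
  G: 53 + 0.05×(0−53) = 53 − 2.65 = 50.35 → 50
  B: 149 + 0.05×(0−149) = 149 − 7.45 = 141.55 → 142
rgb(176, 50, 142) = #b0328e.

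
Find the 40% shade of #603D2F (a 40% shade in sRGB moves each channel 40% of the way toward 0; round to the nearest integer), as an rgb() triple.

rgb(58, 37, 28)

#603D2F is rgb(96, 61, 47).
Lerp each channel 40% toward 0:
  R: 96 + 0.4×(0−96) = 96 − 38.4 = 57.6 → 58
  G: 61 + 0.4×(0−61) = 61 − 24.4 = 36.6 → 37
  B: 47 − 18.8 = 28.2 → 28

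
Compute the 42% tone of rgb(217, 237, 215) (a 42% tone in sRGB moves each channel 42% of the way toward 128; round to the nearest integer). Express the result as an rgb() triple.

A 42% tone moves each channel 42% toward 128:
  R: 217 + 0.42×(128−217) = 217 − 37.38 = 179.62 → 180
  G: 237 + 0.42×(128−237) = 237 − 45.78 = 191.22 → 191
  B: 215 + 0.42×(128−215) = 215 − 36.54 = 178.46 → 178

rgb(180, 191, 178)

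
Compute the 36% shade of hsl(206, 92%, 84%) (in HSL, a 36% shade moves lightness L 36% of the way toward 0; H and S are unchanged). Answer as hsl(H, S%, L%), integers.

L moves 36% from 84 toward 0: 84 − 30.24 = 53.76 → 54.
H and S are unchanged.

hsl(206, 92%, 54%)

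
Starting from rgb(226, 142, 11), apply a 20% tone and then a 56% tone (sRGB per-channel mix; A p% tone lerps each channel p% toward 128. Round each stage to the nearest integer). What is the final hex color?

#a28557

Per channel, c → c + 0.2(128 − c):
  R: 226 + 0.2×(128−226) = 226 − 19.6 = 206.4 → 206
  G: 142 − 2.8 = 139.2 → 139
  B: 11 + 0.2×(128−11) = 11 + 23.4 = 34.4 → 34
After the tone: rgb(206, 139, 34) = #ce8b22.
Per channel, c → c + 0.56(128 − c):
  R: 206 + 0.56×(128−206) = 206 − 43.68 = 162.32 → 162
  G: 139 + 0.56×(128−139) = 139 − 6.16 = 132.84 → 133
  B: 34 + 52.64 = 86.64 → 87
rgb(162, 133, 87) = #a28557.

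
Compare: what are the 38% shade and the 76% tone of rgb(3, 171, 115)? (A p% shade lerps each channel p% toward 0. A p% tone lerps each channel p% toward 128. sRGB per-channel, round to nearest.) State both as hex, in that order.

38% shade:
  R: 3 + 0.38×(0−3) = 3 − 1.14 = 1.86 → 2
  G: 171 + 0.38×(0−171) = 171 − 64.98 = 106.02 → 106
  B: 115 + 0.38×(0−115) = 115 − 43.7 = 71.3 → 71
  → #026A47
76% tone:
  R: 3 + 0.76×(128−3) = 3 + 95 = 98 → 98
  G: 171 − 32.68 = 138.32 → 138
  B: 115 + 0.76×(128−115) = 115 + 9.88 = 124.88 → 125
  → #628A7D

#026A47, #628A7D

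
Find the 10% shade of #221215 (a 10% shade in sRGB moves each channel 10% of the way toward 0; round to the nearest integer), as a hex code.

#221215 is rgb(34, 18, 21).
Per channel, c → c + 0.1(0 − c):
  R: 34 + 0.1×(0−34) = 34 − 3.4 = 30.6 → 31
  G: 18 − 1.8 = 16.2 → 16
  B: 21 + 0.1×(0−21) = 21 − 2.1 = 18.9 → 19
rgb(31, 16, 19) = #1F1013.

#1F1013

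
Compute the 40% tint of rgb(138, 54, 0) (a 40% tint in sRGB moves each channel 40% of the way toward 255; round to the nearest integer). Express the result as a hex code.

Lerp each channel 40% toward 255:
  R: 138 + 46.8 = 184.8 → 185
  G: 54 + 80.4 = 134.4 → 134
  B: 0 + 102 = 102 → 102
rgb(185, 134, 102) = #B98666.

#B98666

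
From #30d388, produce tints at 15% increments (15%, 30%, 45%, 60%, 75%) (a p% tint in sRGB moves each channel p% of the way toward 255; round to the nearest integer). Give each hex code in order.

#30d388 is rgb(48, 211, 136).
15%: (48 + 31.05 = 79.05→79, 211 + 6.6 = 217.6→218, 136 + 17.85 = 153.85→154) → #4fda9a
30%: (48 + 62.1 = 110.1→110, 211 + 13.2 = 224.2→224, 136 + 35.7 = 171.7→172) → #6ee0ac
45%: (48 + 93.15 = 141.15→141, 211 + 19.8 = 230.8→231, 136 + 53.55 = 189.55→190) → #8de7be
60%: (48 + 124.2 = 172.2→172, 211 + 26.4 = 237.4→237, 136 + 71.4 = 207.4→207) → #acedcf
75%: (48 + 155.25 = 203.25→203, 211 + 33 = 244→244, 136 + 89.25 = 225.25→225) → #cbf4e1

#4fda9a, #6ee0ac, #8de7be, #acedcf, #cbf4e1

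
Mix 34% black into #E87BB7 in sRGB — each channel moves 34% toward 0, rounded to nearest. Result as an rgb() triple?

rgb(153, 81, 121)

#E87BB7 is rgb(232, 123, 183).
Per channel, c → c + 0.34(0 − c):
  R: 232 + 0.34×(0−232) = 232 − 78.88 = 153.12 → 153
  G: 123 + 0.34×(0−123) = 123 − 41.82 = 81.18 → 81
  B: 183 + 0.34×(0−183) = 183 − 62.22 = 120.78 → 121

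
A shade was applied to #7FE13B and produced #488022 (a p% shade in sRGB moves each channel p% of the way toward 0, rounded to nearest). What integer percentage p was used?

#7FE13B is rgb(127, 225, 59); #488022 is rgb(72, 128, 34).
On the G channel (widest range): 128 ≈ 225 + (p/100)(0 − 225), so p ≈ 100×(128 − 225)/(0 − 225) = -9700/-225 = 43.11.
p = 43 reproduces all three channels after rounding.

43%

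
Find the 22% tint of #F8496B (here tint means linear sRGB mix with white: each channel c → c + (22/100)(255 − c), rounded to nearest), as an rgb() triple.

#F8496B is rgb(248, 73, 107).
Lerp each channel 22% toward 255:
  R: 248 + 1.54 = 249.54 → 250
  G: 73 + 40.04 = 113.04 → 113
  B: 107 + 32.56 = 139.56 → 140

rgb(250, 113, 140)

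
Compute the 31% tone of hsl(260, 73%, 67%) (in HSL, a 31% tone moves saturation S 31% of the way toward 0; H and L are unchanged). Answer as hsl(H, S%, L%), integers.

hsl(260, 50%, 67%)

S moves 31% from 73 toward 0: 73 − 22.63 = 50.37 → 50.
H and L are unchanged.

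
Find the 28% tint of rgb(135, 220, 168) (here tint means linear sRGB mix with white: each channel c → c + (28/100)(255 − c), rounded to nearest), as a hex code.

A 28% tint moves each channel 28% toward 255:
  R: 135 + 33.6 = 168.6 → 169
  G: 220 + 0.28×(255−220) = 220 + 9.8 = 229.8 → 230
  B: 168 + 0.28×(255−168) = 168 + 24.36 = 192.36 → 192
rgb(169, 230, 192) = #a9e6c0.

#a9e6c0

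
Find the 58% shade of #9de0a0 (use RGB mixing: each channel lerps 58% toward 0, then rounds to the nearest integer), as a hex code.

#425e43

#9de0a0 is rgb(157, 224, 160).
Lerp each channel 58% toward 0:
  R: 157 − 91.06 = 65.94 → 66
  G: 224 + 0.58×(0−224) = 224 − 129.92 = 94.08 → 94
  B: 160 − 92.8 = 67.2 → 67
rgb(66, 94, 67) = #425e43.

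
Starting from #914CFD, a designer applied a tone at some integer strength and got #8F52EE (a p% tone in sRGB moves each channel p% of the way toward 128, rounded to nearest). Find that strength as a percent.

12%

#914CFD is rgb(145, 76, 253); #8F52EE is rgb(143, 82, 238).
On the B channel (widest range): 238 ≈ 253 + (p/100)(128 − 253), so p ≈ 100×(238 − 253)/(128 − 253) = -1500/-125 = 12.00.
p = 12 reproduces all three channels after rounding.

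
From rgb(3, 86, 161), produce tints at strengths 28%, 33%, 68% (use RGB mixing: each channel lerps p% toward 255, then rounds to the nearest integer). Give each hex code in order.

28%: (3 + 70.56 = 73.56→74, 86 + 47.32 = 133.32→133, 161 + 26.32 = 187.32→187) → #4A85BB
33%: (3 + 83.16 = 86.16→86, 86 + 55.77 = 141.77→142, 161 + 31.02 = 192.02→192) → #568EC0
68%: (3 + 171.36 = 174.36→174, 86 + 114.92 = 200.92→201, 161 + 63.92 = 224.92→225) → #AEC9E1

#4A85BB, #568EC0, #AEC9E1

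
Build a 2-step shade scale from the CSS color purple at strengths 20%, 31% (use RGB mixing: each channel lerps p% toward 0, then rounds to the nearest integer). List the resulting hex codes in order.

#660066, #580058

CSS purple is rgb(128, 0, 128).
20%: (128 − 25.6 = 102.4→102, 0→0, 128 − 25.6 = 102.4→102) → #660066
31%: (128 − 39.68 = 88.32→88, 0→0, 128 − 39.68 = 88.32→88) → #580058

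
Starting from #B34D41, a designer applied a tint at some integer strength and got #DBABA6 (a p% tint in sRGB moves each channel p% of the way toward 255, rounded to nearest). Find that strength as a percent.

53%

#B34D41 is rgb(179, 77, 65); #DBABA6 is rgb(219, 171, 166).
On the B channel (widest range): 166 ≈ 65 + (p/100)(255 − 65), so p ≈ 100×(166 − 65)/(255 − 65) = 10100/190 = 53.16.
p = 53 reproduces all three channels after rounding.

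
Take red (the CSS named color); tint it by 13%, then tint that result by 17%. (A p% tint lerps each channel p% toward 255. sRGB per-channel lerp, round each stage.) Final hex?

CSS red is rgb(255, 0, 0).
A 13% tint moves each channel 13% toward 255:
  R: 255 + 0.13×(255−255) = 255 + 0 = 255 → 255
  G: 0 + 0.13×(255−0) = 0 + 33.15 = 33.15 → 33
  B: 0 + 0.13×(255−0) = 0 + 33.15 = 33.15 → 33
After the tint: rgb(255, 33, 33) = #FF2121.
Per channel, c → c + 0.17(255 − c):
  R: 255 + 0.17×(255−255) = 255 + 0 = 255 → 255
  G: 33 + 37.74 = 70.74 → 71
  B: 33 + 37.74 = 70.74 → 71
rgb(255, 71, 71) = #FF4747.

#FF4747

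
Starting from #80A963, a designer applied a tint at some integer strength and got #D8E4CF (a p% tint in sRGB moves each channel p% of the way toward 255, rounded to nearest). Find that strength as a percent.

#80A963 is rgb(128, 169, 99); #D8E4CF is rgb(216, 228, 207).
On the B channel (widest range): 207 ≈ 99 + (p/100)(255 − 99), so p ≈ 100×(207 − 99)/(255 − 99) = 10800/156 = 69.23.
p = 69 reproduces all three channels after rounding.

69%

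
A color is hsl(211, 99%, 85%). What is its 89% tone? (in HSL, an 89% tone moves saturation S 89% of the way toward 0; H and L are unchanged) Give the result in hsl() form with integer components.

hsl(211, 11%, 85%)

S moves 89% from 99 toward 0: 99 − 88.11 = 10.89 → 11.
H and L are unchanged.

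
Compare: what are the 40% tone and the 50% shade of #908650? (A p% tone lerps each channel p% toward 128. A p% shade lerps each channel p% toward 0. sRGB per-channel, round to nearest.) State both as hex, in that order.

#908650 is rgb(144, 134, 80).
40% tone:
  R: 144 − 6.4 = 137.6 → 138
  G: 134 + 0.4×(128−134) = 134 − 2.4 = 131.6 → 132
  B: 80 + 0.4×(128−80) = 80 + 19.2 = 99.2 → 99
  → #8A8463
50% shade:
  R: 144 + 0.5×(0−144) = 144 − 72 = 72 → 72
  G: 134 + 0.5×(0−134) = 134 − 67 = 67 → 67
  B: 80 + 0.5×(0−80) = 80 − 40 = 40 → 40
  → #484328

#8A8463, #484328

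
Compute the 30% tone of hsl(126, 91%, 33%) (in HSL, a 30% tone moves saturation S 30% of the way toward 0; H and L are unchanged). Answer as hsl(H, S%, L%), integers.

S moves 30% from 91 toward 0: 91 − 27.3 = 63.7 → 64.
H and L are unchanged.

hsl(126, 64%, 33%)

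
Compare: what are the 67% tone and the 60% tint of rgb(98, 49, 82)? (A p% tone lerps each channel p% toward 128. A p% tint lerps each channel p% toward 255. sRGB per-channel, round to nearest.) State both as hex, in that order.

#766671, #C0ADBA

67% tone:
  R: 98 + 20.1 = 118.1 → 118
  G: 49 + 0.67×(128−49) = 49 + 52.93 = 101.93 → 102
  B: 82 + 0.67×(128−82) = 82 + 30.82 = 112.82 → 113
  → #766671
60% tint:
  R: 98 + 0.6×(255−98) = 98 + 94.2 = 192.2 → 192
  G: 49 + 0.6×(255−49) = 49 + 123.6 = 172.6 → 173
  B: 82 + 103.8 = 185.8 → 186
  → #C0ADBA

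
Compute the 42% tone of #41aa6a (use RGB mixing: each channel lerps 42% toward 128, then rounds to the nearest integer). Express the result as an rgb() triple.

rgb(91, 152, 115)

#41aa6a is rgb(65, 170, 106).
A 42% tone moves each channel 42% toward 128:
  R: 65 + 0.42×(128−65) = 65 + 26.46 = 91.46 → 91
  G: 170 − 17.64 = 152.36 → 152
  B: 106 + 9.24 = 115.24 → 115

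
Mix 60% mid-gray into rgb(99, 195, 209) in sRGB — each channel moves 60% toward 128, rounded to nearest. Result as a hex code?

#749ba0

Per channel, c → c + 0.6(128 − c):
  R: 99 + 0.6×(128−99) = 99 + 17.4 = 116.4 → 116
  G: 195 + 0.6×(128−195) = 195 − 40.2 = 154.8 → 155
  B: 209 − 48.6 = 160.4 → 160
rgb(116, 155, 160) = #749ba0.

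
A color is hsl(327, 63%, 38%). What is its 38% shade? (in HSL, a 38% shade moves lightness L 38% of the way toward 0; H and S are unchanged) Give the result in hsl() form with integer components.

hsl(327, 63%, 24%)

L moves 38% from 38 toward 0: 38 − 14.44 = 23.56 → 24.
H and S are unchanged.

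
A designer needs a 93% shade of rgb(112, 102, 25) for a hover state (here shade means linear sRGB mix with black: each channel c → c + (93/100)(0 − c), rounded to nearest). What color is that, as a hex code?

A 93% shade moves each channel 93% toward 0:
  R: 112 − 104.16 = 7.84 → 8
  G: 102 − 94.86 = 7.14 → 7
  B: 25 − 23.25 = 1.75 → 2
rgb(8, 7, 2) = #080702.

#080702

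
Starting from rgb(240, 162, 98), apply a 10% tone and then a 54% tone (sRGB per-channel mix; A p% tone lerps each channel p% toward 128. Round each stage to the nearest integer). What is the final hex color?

#AE8E74

Per channel, c → c + 0.1(128 − c):
  R: 240 − 11.2 = 228.8 → 229
  G: 162 + 0.1×(128−162) = 162 − 3.4 = 158.6 → 159
  B: 98 + 3 = 101 → 101
After the tone: rgb(229, 159, 101) = #E59F65.
A 54% tone moves each channel 54% toward 128:
  R: 229 + 0.54×(128−229) = 229 − 54.54 = 174.46 → 174
  G: 159 − 16.74 = 142.26 → 142
  B: 101 + 14.58 = 115.58 → 116
rgb(174, 142, 116) = #AE8E74.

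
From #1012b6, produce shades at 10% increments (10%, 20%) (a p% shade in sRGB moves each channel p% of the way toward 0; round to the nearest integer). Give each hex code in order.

#0e10a4, #0d0e92

#1012b6 is rgb(16, 18, 182).
10%: (16 − 1.6 = 14.4→14, 18 − 1.8 = 16.2→16, 182 − 18.2 = 163.8→164) → #0e10a4
20%: (16 − 3.2 = 12.8→13, 18 − 3.6 = 14.4→14, 182 − 36.4 = 145.6→146) → #0d0e92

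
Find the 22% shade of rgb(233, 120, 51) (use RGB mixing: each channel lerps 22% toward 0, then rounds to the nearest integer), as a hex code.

Per channel, c → c + 0.22(0 − c):
  R: 233 + 0.22×(0−233) = 233 − 51.26 = 181.74 → 182
  G: 120 − 26.4 = 93.6 → 94
  B: 51 + 0.22×(0−51) = 51 − 11.22 = 39.78 → 40
rgb(182, 94, 40) = #b65e28.

#b65e28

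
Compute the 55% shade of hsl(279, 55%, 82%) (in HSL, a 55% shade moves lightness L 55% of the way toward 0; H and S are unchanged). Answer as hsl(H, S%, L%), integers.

L moves 55% from 82 toward 0: 82 − 45.1 = 36.9 → 37.
H and S are unchanged.

hsl(279, 55%, 37%)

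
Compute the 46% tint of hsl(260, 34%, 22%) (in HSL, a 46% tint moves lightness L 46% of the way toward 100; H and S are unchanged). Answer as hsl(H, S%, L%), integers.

L moves 46% from 22 toward 100: 22 + 35.88 = 57.88 → 58.
H and S are unchanged.

hsl(260, 34%, 58%)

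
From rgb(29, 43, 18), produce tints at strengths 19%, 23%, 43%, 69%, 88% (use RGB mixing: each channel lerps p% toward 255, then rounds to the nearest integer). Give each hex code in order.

19%: (29 + 42.94 = 71.94→72, 43 + 40.28 = 83.28→83, 18 + 45.03 = 63.03→63) → #48533F
23%: (29 + 51.98 = 80.98→81, 43 + 48.76 = 91.76→92, 18 + 54.51 = 72.51→73) → #515C49
43%: (29 + 97.18 = 126.18→126, 43 + 91.16 = 134.16→134, 18 + 101.91 = 119.91→120) → #7E8678
69%: (29 + 155.94 = 184.94→185, 43 + 146.28 = 189.28→189, 18 + 163.53 = 181.53→182) → #B9BDB6
88%: (29 + 198.88 = 227.88→228, 43 + 186.56 = 229.56→230, 18 + 208.56 = 226.56→227) → #E4E6E3

#48533F, #515C49, #7E8678, #B9BDB6, #E4E6E3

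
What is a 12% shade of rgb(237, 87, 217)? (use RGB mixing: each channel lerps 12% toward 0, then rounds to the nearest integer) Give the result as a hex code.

#D14DBF

Per channel, c → c + 0.12(0 − c):
  R: 237 + 0.12×(0−237) = 237 − 28.44 = 208.56 → 209
  G: 87 − 10.44 = 76.56 → 77
  B: 217 + 0.12×(0−217) = 217 − 26.04 = 190.96 → 191
rgb(209, 77, 191) = #D14DBF.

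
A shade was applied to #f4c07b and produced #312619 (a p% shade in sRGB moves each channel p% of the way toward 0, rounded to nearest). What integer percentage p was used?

80%

#f4c07b is rgb(244, 192, 123); #312619 is rgb(49, 38, 25).
On the R channel (widest range): 49 ≈ 244 + (p/100)(0 − 244), so p ≈ 100×(49 − 244)/(0 − 244) = -19500/-244 = 79.92.
p = 80 reproduces all three channels after rounding.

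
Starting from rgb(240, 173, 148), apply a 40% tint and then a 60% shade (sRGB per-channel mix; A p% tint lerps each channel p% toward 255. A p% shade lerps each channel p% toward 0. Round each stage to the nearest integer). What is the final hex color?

#62524C

A 40% tint moves each channel 40% toward 255:
  R: 240 + 6 = 246 → 246
  G: 173 + 0.4×(255−173) = 173 + 32.8 = 205.8 → 206
  B: 148 + 42.8 = 190.8 → 191
After the tint: rgb(246, 206, 191) = #F6CEBF.
Lerp each channel 60% toward 0:
  R: 246 + 0.6×(0−246) = 246 − 147.6 = 98.4 → 98
  G: 206 + 0.6×(0−206) = 206 − 123.6 = 82.4 → 82
  B: 191 + 0.6×(0−191) = 191 − 114.6 = 76.4 → 76
rgb(98, 82, 76) = #62524C.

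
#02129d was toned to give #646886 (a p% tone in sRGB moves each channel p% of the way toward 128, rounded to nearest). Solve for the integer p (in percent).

#02129d is rgb(2, 18, 157); #646886 is rgb(100, 104, 134).
On the R channel (widest range): 100 ≈ 2 + (p/100)(128 − 2), so p ≈ 100×(100 − 2)/(128 − 2) = 9800/126 = 77.78.
p = 78 reproduces all three channels after rounding.

78%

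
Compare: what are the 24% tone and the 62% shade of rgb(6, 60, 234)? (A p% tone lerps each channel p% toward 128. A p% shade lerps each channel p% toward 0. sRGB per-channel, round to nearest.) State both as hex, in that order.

24% tone:
  R: 6 + 0.24×(128−6) = 6 + 29.28 = 35.28 → 35
  G: 60 + 0.24×(128−60) = 60 + 16.32 = 76.32 → 76
  B: 234 + 0.24×(128−234) = 234 − 25.44 = 208.56 → 209
  → #234CD1
62% shade:
  R: 6 + 0.62×(0−6) = 6 − 3.72 = 2.28 → 2
  G: 60 + 0.62×(0−60) = 60 − 37.2 = 22.8 → 23
  B: 234 − 145.08 = 88.92 → 89
  → #021759

#234CD1, #021759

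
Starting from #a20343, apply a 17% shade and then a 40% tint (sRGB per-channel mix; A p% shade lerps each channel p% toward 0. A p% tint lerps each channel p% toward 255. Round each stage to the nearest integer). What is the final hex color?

#a20343 is rgb(162, 3, 67).
A 17% shade moves each channel 17% toward 0:
  R: 162 + 0.17×(0−162) = 162 − 27.54 = 134.46 → 134
  G: 3 + 0.17×(0−3) = 3 − 0.51 = 2.49 → 2
  B: 67 + 0.17×(0−67) = 67 − 11.39 = 55.61 → 56
After the shade: rgb(134, 2, 56) = #860238.
A 40% tint moves each channel 40% toward 255:
  R: 134 + 48.4 = 182.4 → 182
  G: 2 + 101.2 = 103.2 → 103
  B: 56 + 79.6 = 135.6 → 136
rgb(182, 103, 136) = #b66788.

#b66788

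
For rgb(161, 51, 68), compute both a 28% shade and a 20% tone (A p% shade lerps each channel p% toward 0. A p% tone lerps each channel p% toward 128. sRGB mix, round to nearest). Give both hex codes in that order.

#742531, #9A4250

28% shade:
  R: 161 + 0.28×(0−161) = 161 − 45.08 = 115.92 → 116
  G: 51 − 14.28 = 36.72 → 37
  B: 68 + 0.28×(0−68) = 68 − 19.04 = 48.96 → 49
  → #742531
20% tone:
  R: 161 − 6.6 = 154.4 → 154
  G: 51 + 15.4 = 66.4 → 66
  B: 68 + 0.2×(128−68) = 68 + 12 = 80 → 80
  → #9A4250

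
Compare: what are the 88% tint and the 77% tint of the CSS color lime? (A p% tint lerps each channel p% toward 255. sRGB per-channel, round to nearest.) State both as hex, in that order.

#E0FFE0, #C4FFC4

CSS lime is rgb(0, 255, 0).
88% tint:
  R: 0 + 0.88×(255−0) = 0 + 224.4 = 224.4 → 224
  G: 255 + 0.88×(255−255) = 255 + 0 = 255 → 255
  B: 0 + 0.88×(255−0) = 0 + 224.4 = 224.4 → 224
  → #E0FFE0
77% tint:
  R: 0 + 196.35 = 196.35 → 196
  G: 255 + 0 = 255 → 255
  B: 0 + 196.35 = 196.35 → 196
  → #C4FFC4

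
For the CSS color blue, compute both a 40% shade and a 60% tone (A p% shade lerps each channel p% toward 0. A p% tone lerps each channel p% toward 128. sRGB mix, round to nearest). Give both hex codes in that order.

CSS blue is rgb(0, 0, 255).
40% shade:
  R: 0 + 0 = 0 → 0
  G: 0 + 0.4×(0−0) = 0 + 0 = 0 → 0
  B: 255 + 0.4×(0−255) = 255 − 102 = 153 → 153
  → #000099
60% tone:
  R: 0 + 76.8 = 76.8 → 77
  G: 0 + 76.8 = 76.8 → 77
  B: 255 − 76.2 = 178.8 → 179
  → #4D4DB3

#000099, #4D4DB3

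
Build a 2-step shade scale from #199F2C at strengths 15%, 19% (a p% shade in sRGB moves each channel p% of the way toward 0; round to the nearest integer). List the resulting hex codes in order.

#158725, #148124

#199F2C is rgb(25, 159, 44).
15%: (25 − 3.75 = 21.25→21, 159 − 23.85 = 135.15→135, 44 − 6.6 = 37.4→37) → #158725
19%: (25 − 4.75 = 20.25→20, 159 − 30.21 = 128.79→129, 44 − 8.36 = 35.64→36) → #148124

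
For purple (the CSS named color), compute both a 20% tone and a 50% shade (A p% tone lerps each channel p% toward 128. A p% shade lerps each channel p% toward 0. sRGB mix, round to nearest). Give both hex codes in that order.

#801A80, #400040

CSS purple is rgb(128, 0, 128).
20% tone:
  R: 128 + 0.2×(128−128) = 128 + 0 = 128 → 128
  G: 0 + 0.2×(128−0) = 0 + 25.6 = 25.6 → 26
  B: 128 + 0.2×(128−128) = 128 + 0 = 128 → 128
  → #801A80
50% shade:
  R: 128 + 0.5×(0−128) = 128 − 64 = 64 → 64
  G: 0 + 0.5×(0−0) = 0 + 0 = 0 → 0
  B: 128 − 64 = 64 → 64
  → #400040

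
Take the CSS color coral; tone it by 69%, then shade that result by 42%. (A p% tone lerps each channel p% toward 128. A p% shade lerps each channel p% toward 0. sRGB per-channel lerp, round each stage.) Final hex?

CSS coral is rgb(255, 127, 80).
A 69% tone moves each channel 69% toward 128:
  R: 255 − 87.63 = 167.37 → 167
  G: 127 + 0.69×(128−127) = 127 + 0.69 = 127.69 → 128
  B: 80 + 33.12 = 113.12 → 113
After the tone: rgb(167, 128, 113) = #A78071.
Per channel, c → c + 0.42(0 − c):
  R: 167 + 0.42×(0−167) = 167 − 70.14 = 96.86 → 97
  G: 128 − 53.76 = 74.24 → 74
  B: 113 + 0.42×(0−113) = 113 − 47.46 = 65.54 → 66
rgb(97, 74, 66) = #614A42.

#614A42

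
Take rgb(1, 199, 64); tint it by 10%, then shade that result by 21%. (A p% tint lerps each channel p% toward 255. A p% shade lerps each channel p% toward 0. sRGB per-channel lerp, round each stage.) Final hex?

#15a242

Lerp each channel 10% toward 255:
  R: 1 + 0.1×(255−1) = 1 + 25.4 = 26.4 → 26
  G: 199 + 5.6 = 204.6 → 205
  B: 64 + 0.1×(255−64) = 64 + 19.1 = 83.1 → 83
After the tint: rgb(26, 205, 83) = #1acd53.
Lerp each channel 21% toward 0:
  R: 26 + 0.21×(0−26) = 26 − 5.46 = 20.54 → 21
  G: 205 + 0.21×(0−205) = 205 − 43.05 = 161.95 → 162
  B: 83 − 17.43 = 65.57 → 66
rgb(21, 162, 66) = #15a242.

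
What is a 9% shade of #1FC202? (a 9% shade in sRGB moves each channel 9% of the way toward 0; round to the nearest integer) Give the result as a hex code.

#1CB102

#1FC202 is rgb(31, 194, 2).
A 9% shade moves each channel 9% toward 0:
  R: 31 + 0.09×(0−31) = 31 − 2.79 = 28.21 → 28
  G: 194 + 0.09×(0−194) = 194 − 17.46 = 176.54 → 177
  B: 2 − 0.18 = 1.82 → 2
rgb(28, 177, 2) = #1CB102.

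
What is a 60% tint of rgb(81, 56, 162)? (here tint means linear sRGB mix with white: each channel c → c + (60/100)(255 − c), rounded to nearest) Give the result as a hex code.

#b9afda

Per channel, c → c + 0.6(255 − c):
  R: 81 + 104.4 = 185.4 → 185
  G: 56 + 0.6×(255−56) = 56 + 119.4 = 175.4 → 175
  B: 162 + 0.6×(255−162) = 162 + 55.8 = 217.8 → 218
rgb(185, 175, 218) = #b9afda.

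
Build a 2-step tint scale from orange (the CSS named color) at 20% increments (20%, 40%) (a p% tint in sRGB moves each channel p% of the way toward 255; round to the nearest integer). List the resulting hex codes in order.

CSS orange is rgb(255, 165, 0).
20%: (255→255, 165 + 18 = 183→183, 0 + 51 = 51→51) → #FFB733
40%: (255→255, 165 + 36 = 201→201, 0 + 102 = 102→102) → #FFC966

#FFB733, #FFC966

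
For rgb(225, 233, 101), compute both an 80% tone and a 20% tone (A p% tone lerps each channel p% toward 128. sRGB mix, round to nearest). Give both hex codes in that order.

80% tone:
  R: 225 − 77.6 = 147.4 → 147
  G: 233 − 84 = 149 → 149
  B: 101 + 0.8×(128−101) = 101 + 21.6 = 122.6 → 123
  → #93957b
20% tone:
  R: 225 + 0.2×(128−225) = 225 − 19.4 = 205.6 → 206
  G: 233 − 21 = 212 → 212
  B: 101 + 5.4 = 106.4 → 106
  → #ced46a

#93957b, #ced46a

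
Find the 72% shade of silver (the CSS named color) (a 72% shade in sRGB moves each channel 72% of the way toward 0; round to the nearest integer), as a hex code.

#363636

CSS silver is rgb(192, 192, 192).
Per channel, c → c + 0.72(0 − c):
  R: 192 + 0.72×(0−192) = 192 − 138.24 = 53.76 → 54
  G: 192 + 0.72×(0−192) = 192 − 138.24 = 53.76 → 54
  B: 192 + 0.72×(0−192) = 192 − 138.24 = 53.76 → 54
rgb(54, 54, 54) = #363636.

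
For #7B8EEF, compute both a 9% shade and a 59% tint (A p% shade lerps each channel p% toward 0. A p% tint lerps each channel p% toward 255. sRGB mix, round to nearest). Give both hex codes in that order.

#7081D9, #C9D1F8

#7B8EEF is rgb(123, 142, 239).
9% shade:
  R: 123 − 11.07 = 111.93 → 112
  G: 142 + 0.09×(0−142) = 142 − 12.78 = 129.22 → 129
  B: 239 + 0.09×(0−239) = 239 − 21.51 = 217.49 → 217
  → #7081D9
59% tint:
  R: 123 + 0.59×(255−123) = 123 + 77.88 = 200.88 → 201
  G: 142 + 0.59×(255−142) = 142 + 66.67 = 208.67 → 209
  B: 239 + 0.59×(255−239) = 239 + 9.44 = 248.44 → 248
  → #C9D1F8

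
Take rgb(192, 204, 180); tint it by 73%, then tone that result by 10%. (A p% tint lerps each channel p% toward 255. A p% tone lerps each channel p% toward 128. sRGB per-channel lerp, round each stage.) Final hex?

Per channel, c → c + 0.73(255 − c):
  R: 192 + 0.73×(255−192) = 192 + 45.99 = 237.99 → 238
  G: 204 + 37.23 = 241.23 → 241
  B: 180 + 54.75 = 234.75 → 235
After the tint: rgb(238, 241, 235) = #EEF1EB.
Lerp each channel 10% toward 128:
  R: 238 + 0.1×(128−238) = 238 − 11 = 227 → 227
  G: 241 + 0.1×(128−241) = 241 − 11.3 = 229.7 → 230
  B: 235 + 0.1×(128−235) = 235 − 10.7 = 224.3 → 224
rgb(227, 230, 224) = #E3E6E0.

#E3E6E0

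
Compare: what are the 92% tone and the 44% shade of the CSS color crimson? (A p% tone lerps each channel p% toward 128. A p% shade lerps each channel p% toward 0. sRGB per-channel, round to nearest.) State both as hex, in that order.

CSS crimson is rgb(220, 20, 60).
92% tone:
  R: 220 + 0.92×(128−220) = 220 − 84.64 = 135.36 → 135
  G: 20 + 0.92×(128−20) = 20 + 99.36 = 119.36 → 119
  B: 60 + 62.56 = 122.56 → 123
  → #87777B
44% shade:
  R: 220 + 0.44×(0−220) = 220 − 96.8 = 123.2 → 123
  G: 20 − 8.8 = 11.2 → 11
  B: 60 − 26.4 = 33.6 → 34
  → #7B0B22

#87777B, #7B0B22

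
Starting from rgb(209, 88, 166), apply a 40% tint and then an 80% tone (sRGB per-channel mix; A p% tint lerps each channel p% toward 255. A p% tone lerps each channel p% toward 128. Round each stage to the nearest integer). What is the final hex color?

#94858f

A 40% tint moves each channel 40% toward 255:
  R: 209 + 18.4 = 227.4 → 227
  G: 88 + 0.4×(255−88) = 88 + 66.8 = 154.8 → 155
  B: 166 + 0.4×(255−166) = 166 + 35.6 = 201.6 → 202
After the tint: rgb(227, 155, 202) = #e39bca.
Lerp each channel 80% toward 128:
  R: 227 + 0.8×(128−227) = 227 − 79.2 = 147.8 → 148
  G: 155 + 0.8×(128−155) = 155 − 21.6 = 133.4 → 133
  B: 202 − 59.2 = 142.8 → 143
rgb(148, 133, 143) = #94858f.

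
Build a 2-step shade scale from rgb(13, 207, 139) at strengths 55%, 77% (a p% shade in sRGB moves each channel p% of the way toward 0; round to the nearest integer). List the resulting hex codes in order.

55%: (13 − 7.15 = 5.85→6, 207 − 113.85 = 93.15→93, 139 − 76.45 = 62.55→63) → #065D3F
77%: (13 − 10.01 = 2.99→3, 207 − 159.39 = 47.61→48, 139 − 107.03 = 31.97→32) → #033020

#065D3F, #033020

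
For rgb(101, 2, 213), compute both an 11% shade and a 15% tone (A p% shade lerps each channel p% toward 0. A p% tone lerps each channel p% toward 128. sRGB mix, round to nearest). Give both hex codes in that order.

11% shade:
  R: 101 + 0.11×(0−101) = 101 − 11.11 = 89.89 → 90
  G: 2 − 0.22 = 1.78 → 2
  B: 213 − 23.43 = 189.57 → 190
  → #5A02BE
15% tone:
  R: 101 + 4.05 = 105.05 → 105
  G: 2 + 18.9 = 20.9 → 21
  B: 213 − 12.75 = 200.25 → 200
  → #6915C8

#5A02BE, #6915C8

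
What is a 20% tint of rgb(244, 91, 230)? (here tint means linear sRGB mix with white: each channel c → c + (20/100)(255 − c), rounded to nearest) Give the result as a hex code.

#f67ceb

Per channel, c → c + 0.2(255 − c):
  R: 244 + 0.2×(255−244) = 244 + 2.2 = 246.2 → 246
  G: 91 + 0.2×(255−91) = 91 + 32.8 = 123.8 → 124
  B: 230 + 0.2×(255−230) = 230 + 5 = 235 → 235
rgb(246, 124, 235) = #f67ceb.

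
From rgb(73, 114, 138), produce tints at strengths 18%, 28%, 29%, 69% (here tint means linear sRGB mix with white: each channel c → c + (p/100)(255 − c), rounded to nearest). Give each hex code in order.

18%: (73 + 32.76 = 105.76→106, 114 + 25.38 = 139.38→139, 138 + 21.06 = 159.06→159) → #6a8b9f
28%: (73 + 50.96 = 123.96→124, 114 + 39.48 = 153.48→153, 138 + 32.76 = 170.76→171) → #7c99ab
29%: (73 + 52.78 = 125.78→126, 114 + 40.89 = 154.89→155, 138 + 33.93 = 171.93→172) → #7e9bac
69%: (73 + 125.58 = 198.58→199, 114 + 97.29 = 211.29→211, 138 + 80.73 = 218.73→219) → #c7d3db

#6a8b9f, #7c99ab, #7e9bac, #c7d3db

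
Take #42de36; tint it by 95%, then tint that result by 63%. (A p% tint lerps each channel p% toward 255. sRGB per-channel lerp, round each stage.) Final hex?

#42de36 is rgb(66, 222, 54).
Per channel, c → c + 0.95(255 − c):
  R: 66 + 0.95×(255−66) = 66 + 179.55 = 245.55 → 246
  G: 222 + 0.95×(255−222) = 222 + 31.35 = 253.35 → 253
  B: 54 + 0.95×(255−54) = 54 + 190.95 = 244.95 → 245
After the tint: rgb(246, 253, 245) = #f6fdf5.
Lerp each channel 63% toward 255:
  R: 246 + 0.63×(255−246) = 246 + 5.67 = 251.67 → 252
  G: 253 + 0.63×(255−253) = 253 + 1.26 = 254.26 → 254
  B: 245 + 6.3 = 251.3 → 251
rgb(252, 254, 251) = #fcfefb.

#fcfefb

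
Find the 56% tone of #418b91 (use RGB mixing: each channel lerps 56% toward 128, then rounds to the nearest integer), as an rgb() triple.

rgb(100, 133, 135)

#418b91 is rgb(65, 139, 145).
Lerp each channel 56% toward 128:
  R: 65 + 35.28 = 100.28 → 100
  G: 139 + 0.56×(128−139) = 139 − 6.16 = 132.84 → 133
  B: 145 − 9.52 = 135.48 → 135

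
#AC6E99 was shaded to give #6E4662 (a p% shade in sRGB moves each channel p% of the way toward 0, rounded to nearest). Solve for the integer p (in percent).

#AC6E99 is rgb(172, 110, 153); #6E4662 is rgb(110, 70, 98).
On the R channel (widest range): 110 ≈ 172 + (p/100)(0 − 172), so p ≈ 100×(110 − 172)/(0 − 172) = -6200/-172 = 36.05.
p = 36 reproduces all three channels after rounding.

36%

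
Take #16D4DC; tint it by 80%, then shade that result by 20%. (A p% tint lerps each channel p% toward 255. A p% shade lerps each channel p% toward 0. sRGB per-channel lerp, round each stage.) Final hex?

#A6C5C6

#16D4DC is rgb(22, 212, 220).
Per channel, c → c + 0.8(255 − c):
  R: 22 + 186.4 = 208.4 → 208
  G: 212 + 34.4 = 246.4 → 246
  B: 220 + 28 = 248 → 248
After the tint: rgb(208, 246, 248) = #D0F6F8.
Lerp each channel 20% toward 0:
  R: 208 + 0.2×(0−208) = 208 − 41.6 = 166.4 → 166
  G: 246 + 0.2×(0−246) = 246 − 49.2 = 196.8 → 197
  B: 248 + 0.2×(0−248) = 248 − 49.6 = 198.4 → 198
rgb(166, 197, 198) = #A6C5C6.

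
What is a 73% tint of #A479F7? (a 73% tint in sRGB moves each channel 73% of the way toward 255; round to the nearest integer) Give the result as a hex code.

#A479F7 is rgb(164, 121, 247).
Per channel, c → c + 0.73(255 − c):
  R: 164 + 0.73×(255−164) = 164 + 66.43 = 230.43 → 230
  G: 121 + 97.82 = 218.82 → 219
  B: 247 + 0.73×(255−247) = 247 + 5.84 = 252.84 → 253
rgb(230, 219, 253) = #E6DBFD.

#E6DBFD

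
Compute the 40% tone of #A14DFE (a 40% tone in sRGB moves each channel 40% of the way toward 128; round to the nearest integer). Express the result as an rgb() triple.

rgb(148, 97, 204)

#A14DFE is rgb(161, 77, 254).
Per channel, c → c + 0.4(128 − c):
  R: 161 + 0.4×(128−161) = 161 − 13.2 = 147.8 → 148
  G: 77 + 20.4 = 97.4 → 97
  B: 254 + 0.4×(128−254) = 254 − 50.4 = 203.6 → 204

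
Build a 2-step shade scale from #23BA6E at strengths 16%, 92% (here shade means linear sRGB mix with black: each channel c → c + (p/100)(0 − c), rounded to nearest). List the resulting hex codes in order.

#1D9C5C, #030F09

#23BA6E is rgb(35, 186, 110).
16%: (35 − 5.6 = 29.4→29, 186 − 29.76 = 156.24→156, 110 − 17.6 = 92.4→92) → #1D9C5C
92%: (35 − 32.2 = 2.8→3, 186 − 171.12 = 14.88→15, 110 − 101.2 = 8.8→9) → #030F09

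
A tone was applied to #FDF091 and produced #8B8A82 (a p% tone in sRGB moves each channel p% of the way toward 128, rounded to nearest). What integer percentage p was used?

#FDF091 is rgb(253, 240, 145); #8B8A82 is rgb(139, 138, 130).
On the R channel (widest range): 139 ≈ 253 + (p/100)(128 − 253), so p ≈ 100×(139 − 253)/(128 − 253) = -11400/-125 = 91.20.
p = 91 reproduces all three channels after rounding.

91%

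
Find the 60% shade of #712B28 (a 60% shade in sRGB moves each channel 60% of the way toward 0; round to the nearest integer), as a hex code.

#2D1110

#712B28 is rgb(113, 43, 40).
A 60% shade moves each channel 60% toward 0:
  R: 113 + 0.6×(0−113) = 113 − 67.8 = 45.2 → 45
  G: 43 + 0.6×(0−43) = 43 − 25.8 = 17.2 → 17
  B: 40 + 0.6×(0−40) = 40 − 24 = 16 → 16
rgb(45, 17, 16) = #2D1110.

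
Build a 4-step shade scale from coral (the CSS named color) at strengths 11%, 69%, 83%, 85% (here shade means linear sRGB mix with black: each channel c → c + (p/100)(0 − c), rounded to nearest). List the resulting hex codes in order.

#e37147, #4f2719, #2b160e, #26130c

CSS coral is rgb(255, 127, 80).
11%: (255 − 28.05 = 226.95→227, 127 − 13.97 = 113.03→113, 80 − 8.8 = 71.2→71) → #e37147
69%: (255 − 175.95 = 79.05→79, 127 − 87.63 = 39.37→39, 80 − 55.2 = 24.8→25) → #4f2719
83%: (255 − 211.65 = 43.35→43, 127 − 105.41 = 21.59→22, 80 − 66.4 = 13.6→14) → #2b160e
85%: (255 − 216.75 = 38.25→38, 127 − 107.95 = 19.05→19, 80 − 68 = 12→12) → #26130c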